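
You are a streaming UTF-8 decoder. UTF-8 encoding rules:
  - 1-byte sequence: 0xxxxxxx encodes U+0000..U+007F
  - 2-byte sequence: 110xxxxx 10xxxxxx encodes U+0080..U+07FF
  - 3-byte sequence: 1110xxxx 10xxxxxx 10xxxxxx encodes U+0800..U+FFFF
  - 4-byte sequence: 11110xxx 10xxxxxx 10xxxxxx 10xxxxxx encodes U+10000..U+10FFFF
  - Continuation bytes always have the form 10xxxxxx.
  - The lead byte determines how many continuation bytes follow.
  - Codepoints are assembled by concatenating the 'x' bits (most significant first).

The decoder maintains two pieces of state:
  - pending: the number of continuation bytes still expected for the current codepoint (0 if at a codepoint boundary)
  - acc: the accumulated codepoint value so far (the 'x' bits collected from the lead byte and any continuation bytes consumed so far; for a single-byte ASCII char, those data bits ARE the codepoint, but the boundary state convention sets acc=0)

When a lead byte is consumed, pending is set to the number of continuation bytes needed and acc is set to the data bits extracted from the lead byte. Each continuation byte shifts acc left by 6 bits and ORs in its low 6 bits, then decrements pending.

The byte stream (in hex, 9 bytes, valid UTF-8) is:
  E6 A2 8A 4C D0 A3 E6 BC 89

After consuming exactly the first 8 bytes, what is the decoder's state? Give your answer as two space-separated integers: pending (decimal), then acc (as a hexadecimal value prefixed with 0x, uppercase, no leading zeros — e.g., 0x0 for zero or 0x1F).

Answer: 1 0x1BC

Derivation:
Byte[0]=E6: 3-byte lead. pending=2, acc=0x6
Byte[1]=A2: continuation. acc=(acc<<6)|0x22=0x1A2, pending=1
Byte[2]=8A: continuation. acc=(acc<<6)|0x0A=0x688A, pending=0
Byte[3]=4C: 1-byte. pending=0, acc=0x0
Byte[4]=D0: 2-byte lead. pending=1, acc=0x10
Byte[5]=A3: continuation. acc=(acc<<6)|0x23=0x423, pending=0
Byte[6]=E6: 3-byte lead. pending=2, acc=0x6
Byte[7]=BC: continuation. acc=(acc<<6)|0x3C=0x1BC, pending=1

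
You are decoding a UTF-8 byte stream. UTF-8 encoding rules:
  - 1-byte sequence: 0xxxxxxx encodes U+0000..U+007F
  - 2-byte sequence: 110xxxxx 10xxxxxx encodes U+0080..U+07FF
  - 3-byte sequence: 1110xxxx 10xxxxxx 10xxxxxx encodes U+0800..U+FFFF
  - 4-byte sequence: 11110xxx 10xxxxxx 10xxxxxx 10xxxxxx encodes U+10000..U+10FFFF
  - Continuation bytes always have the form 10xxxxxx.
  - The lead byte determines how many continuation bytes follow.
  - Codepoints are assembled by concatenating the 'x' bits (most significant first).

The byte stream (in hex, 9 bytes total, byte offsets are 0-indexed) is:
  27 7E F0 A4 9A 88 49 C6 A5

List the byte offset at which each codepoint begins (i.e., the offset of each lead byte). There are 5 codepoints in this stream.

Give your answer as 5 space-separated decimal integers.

Byte[0]=27: 1-byte ASCII. cp=U+0027
Byte[1]=7E: 1-byte ASCII. cp=U+007E
Byte[2]=F0: 4-byte lead, need 3 cont bytes. acc=0x0
Byte[3]=A4: continuation. acc=(acc<<6)|0x24=0x24
Byte[4]=9A: continuation. acc=(acc<<6)|0x1A=0x91A
Byte[5]=88: continuation. acc=(acc<<6)|0x08=0x24688
Completed: cp=U+24688 (starts at byte 2)
Byte[6]=49: 1-byte ASCII. cp=U+0049
Byte[7]=C6: 2-byte lead, need 1 cont bytes. acc=0x6
Byte[8]=A5: continuation. acc=(acc<<6)|0x25=0x1A5
Completed: cp=U+01A5 (starts at byte 7)

Answer: 0 1 2 6 7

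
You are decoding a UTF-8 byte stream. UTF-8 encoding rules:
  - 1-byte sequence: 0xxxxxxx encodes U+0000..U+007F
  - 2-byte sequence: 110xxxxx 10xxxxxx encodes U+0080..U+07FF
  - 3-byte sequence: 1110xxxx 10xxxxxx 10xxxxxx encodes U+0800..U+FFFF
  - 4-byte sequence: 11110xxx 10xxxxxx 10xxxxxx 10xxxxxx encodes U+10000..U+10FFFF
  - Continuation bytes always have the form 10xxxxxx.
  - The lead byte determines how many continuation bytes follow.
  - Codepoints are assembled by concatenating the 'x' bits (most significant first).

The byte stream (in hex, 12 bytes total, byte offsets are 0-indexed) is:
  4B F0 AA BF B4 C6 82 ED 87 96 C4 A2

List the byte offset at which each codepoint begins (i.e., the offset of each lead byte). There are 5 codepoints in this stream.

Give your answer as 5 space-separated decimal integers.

Answer: 0 1 5 7 10

Derivation:
Byte[0]=4B: 1-byte ASCII. cp=U+004B
Byte[1]=F0: 4-byte lead, need 3 cont bytes. acc=0x0
Byte[2]=AA: continuation. acc=(acc<<6)|0x2A=0x2A
Byte[3]=BF: continuation. acc=(acc<<6)|0x3F=0xABF
Byte[4]=B4: continuation. acc=(acc<<6)|0x34=0x2AFF4
Completed: cp=U+2AFF4 (starts at byte 1)
Byte[5]=C6: 2-byte lead, need 1 cont bytes. acc=0x6
Byte[6]=82: continuation. acc=(acc<<6)|0x02=0x182
Completed: cp=U+0182 (starts at byte 5)
Byte[7]=ED: 3-byte lead, need 2 cont bytes. acc=0xD
Byte[8]=87: continuation. acc=(acc<<6)|0x07=0x347
Byte[9]=96: continuation. acc=(acc<<6)|0x16=0xD1D6
Completed: cp=U+D1D6 (starts at byte 7)
Byte[10]=C4: 2-byte lead, need 1 cont bytes. acc=0x4
Byte[11]=A2: continuation. acc=(acc<<6)|0x22=0x122
Completed: cp=U+0122 (starts at byte 10)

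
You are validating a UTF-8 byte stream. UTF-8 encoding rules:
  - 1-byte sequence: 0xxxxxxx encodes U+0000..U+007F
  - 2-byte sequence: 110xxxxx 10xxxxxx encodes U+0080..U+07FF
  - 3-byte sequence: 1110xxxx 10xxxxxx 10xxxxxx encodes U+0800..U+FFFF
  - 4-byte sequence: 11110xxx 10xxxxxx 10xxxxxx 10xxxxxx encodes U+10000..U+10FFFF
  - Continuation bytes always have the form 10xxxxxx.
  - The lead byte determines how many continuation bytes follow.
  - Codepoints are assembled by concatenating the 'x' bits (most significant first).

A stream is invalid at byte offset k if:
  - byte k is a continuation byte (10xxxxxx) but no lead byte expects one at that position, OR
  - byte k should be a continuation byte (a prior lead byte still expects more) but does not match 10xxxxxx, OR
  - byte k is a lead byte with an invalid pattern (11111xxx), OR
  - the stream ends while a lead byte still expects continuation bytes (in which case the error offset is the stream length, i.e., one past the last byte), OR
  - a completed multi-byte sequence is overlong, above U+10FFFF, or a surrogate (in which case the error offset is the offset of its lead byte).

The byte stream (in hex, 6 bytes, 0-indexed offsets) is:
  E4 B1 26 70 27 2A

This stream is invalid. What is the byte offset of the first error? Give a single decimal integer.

Answer: 2

Derivation:
Byte[0]=E4: 3-byte lead, need 2 cont bytes. acc=0x4
Byte[1]=B1: continuation. acc=(acc<<6)|0x31=0x131
Byte[2]=26: expected 10xxxxxx continuation. INVALID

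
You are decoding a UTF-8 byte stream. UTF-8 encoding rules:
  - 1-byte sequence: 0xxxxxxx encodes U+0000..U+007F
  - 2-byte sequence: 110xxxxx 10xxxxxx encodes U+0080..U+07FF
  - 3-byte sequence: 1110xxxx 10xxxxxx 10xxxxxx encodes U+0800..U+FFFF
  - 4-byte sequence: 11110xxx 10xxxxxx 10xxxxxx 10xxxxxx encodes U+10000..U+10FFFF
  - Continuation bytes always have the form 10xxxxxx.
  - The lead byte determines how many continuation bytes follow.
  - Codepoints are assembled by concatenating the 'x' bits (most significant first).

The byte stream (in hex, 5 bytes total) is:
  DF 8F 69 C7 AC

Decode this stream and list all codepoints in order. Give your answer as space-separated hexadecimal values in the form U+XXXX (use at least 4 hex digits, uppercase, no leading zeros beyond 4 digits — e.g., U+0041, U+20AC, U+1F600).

Answer: U+07CF U+0069 U+01EC

Derivation:
Byte[0]=DF: 2-byte lead, need 1 cont bytes. acc=0x1F
Byte[1]=8F: continuation. acc=(acc<<6)|0x0F=0x7CF
Completed: cp=U+07CF (starts at byte 0)
Byte[2]=69: 1-byte ASCII. cp=U+0069
Byte[3]=C7: 2-byte lead, need 1 cont bytes. acc=0x7
Byte[4]=AC: continuation. acc=(acc<<6)|0x2C=0x1EC
Completed: cp=U+01EC (starts at byte 3)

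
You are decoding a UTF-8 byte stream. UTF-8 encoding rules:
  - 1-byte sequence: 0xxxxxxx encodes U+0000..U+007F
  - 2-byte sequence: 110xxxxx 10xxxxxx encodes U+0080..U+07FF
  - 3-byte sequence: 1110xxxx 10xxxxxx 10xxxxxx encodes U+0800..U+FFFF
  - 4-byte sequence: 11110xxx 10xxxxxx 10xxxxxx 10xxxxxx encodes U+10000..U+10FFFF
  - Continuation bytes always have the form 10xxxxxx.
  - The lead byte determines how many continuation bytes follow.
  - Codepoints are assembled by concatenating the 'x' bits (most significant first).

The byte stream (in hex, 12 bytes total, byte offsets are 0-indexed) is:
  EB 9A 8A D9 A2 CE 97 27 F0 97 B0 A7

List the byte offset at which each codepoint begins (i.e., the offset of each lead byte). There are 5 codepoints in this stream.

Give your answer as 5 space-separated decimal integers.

Answer: 0 3 5 7 8

Derivation:
Byte[0]=EB: 3-byte lead, need 2 cont bytes. acc=0xB
Byte[1]=9A: continuation. acc=(acc<<6)|0x1A=0x2DA
Byte[2]=8A: continuation. acc=(acc<<6)|0x0A=0xB68A
Completed: cp=U+B68A (starts at byte 0)
Byte[3]=D9: 2-byte lead, need 1 cont bytes. acc=0x19
Byte[4]=A2: continuation. acc=(acc<<6)|0x22=0x662
Completed: cp=U+0662 (starts at byte 3)
Byte[5]=CE: 2-byte lead, need 1 cont bytes. acc=0xE
Byte[6]=97: continuation. acc=(acc<<6)|0x17=0x397
Completed: cp=U+0397 (starts at byte 5)
Byte[7]=27: 1-byte ASCII. cp=U+0027
Byte[8]=F0: 4-byte lead, need 3 cont bytes. acc=0x0
Byte[9]=97: continuation. acc=(acc<<6)|0x17=0x17
Byte[10]=B0: continuation. acc=(acc<<6)|0x30=0x5F0
Byte[11]=A7: continuation. acc=(acc<<6)|0x27=0x17C27
Completed: cp=U+17C27 (starts at byte 8)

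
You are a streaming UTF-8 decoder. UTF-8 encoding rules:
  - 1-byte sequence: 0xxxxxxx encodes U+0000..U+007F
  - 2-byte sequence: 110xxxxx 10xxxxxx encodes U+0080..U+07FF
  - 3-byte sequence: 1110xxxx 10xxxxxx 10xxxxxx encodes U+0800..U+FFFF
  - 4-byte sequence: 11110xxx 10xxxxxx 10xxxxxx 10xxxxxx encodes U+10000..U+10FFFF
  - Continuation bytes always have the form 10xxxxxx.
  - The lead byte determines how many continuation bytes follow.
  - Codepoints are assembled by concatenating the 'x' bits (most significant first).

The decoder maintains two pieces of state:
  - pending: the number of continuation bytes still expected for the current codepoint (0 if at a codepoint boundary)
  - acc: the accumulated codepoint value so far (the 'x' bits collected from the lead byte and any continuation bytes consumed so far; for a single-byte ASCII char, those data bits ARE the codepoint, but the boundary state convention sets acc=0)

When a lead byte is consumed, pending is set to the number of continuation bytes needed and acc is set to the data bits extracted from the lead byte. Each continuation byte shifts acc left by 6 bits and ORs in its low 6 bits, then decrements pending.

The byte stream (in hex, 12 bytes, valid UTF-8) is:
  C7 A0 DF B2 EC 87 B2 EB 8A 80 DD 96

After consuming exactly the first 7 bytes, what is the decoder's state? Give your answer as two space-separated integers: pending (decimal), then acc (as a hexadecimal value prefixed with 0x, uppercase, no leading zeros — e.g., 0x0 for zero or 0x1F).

Byte[0]=C7: 2-byte lead. pending=1, acc=0x7
Byte[1]=A0: continuation. acc=(acc<<6)|0x20=0x1E0, pending=0
Byte[2]=DF: 2-byte lead. pending=1, acc=0x1F
Byte[3]=B2: continuation. acc=(acc<<6)|0x32=0x7F2, pending=0
Byte[4]=EC: 3-byte lead. pending=2, acc=0xC
Byte[5]=87: continuation. acc=(acc<<6)|0x07=0x307, pending=1
Byte[6]=B2: continuation. acc=(acc<<6)|0x32=0xC1F2, pending=0

Answer: 0 0xC1F2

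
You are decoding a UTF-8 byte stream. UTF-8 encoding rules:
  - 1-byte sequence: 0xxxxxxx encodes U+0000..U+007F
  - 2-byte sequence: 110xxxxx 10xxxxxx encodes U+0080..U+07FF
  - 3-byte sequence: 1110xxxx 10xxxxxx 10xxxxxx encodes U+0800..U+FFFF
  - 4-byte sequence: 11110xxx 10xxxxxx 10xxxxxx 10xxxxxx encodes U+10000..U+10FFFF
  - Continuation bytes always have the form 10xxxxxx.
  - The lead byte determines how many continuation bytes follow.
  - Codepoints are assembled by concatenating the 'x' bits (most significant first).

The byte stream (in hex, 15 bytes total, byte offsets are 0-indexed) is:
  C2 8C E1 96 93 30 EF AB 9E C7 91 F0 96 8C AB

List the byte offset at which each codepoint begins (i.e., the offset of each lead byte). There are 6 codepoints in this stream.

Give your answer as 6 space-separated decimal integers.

Byte[0]=C2: 2-byte lead, need 1 cont bytes. acc=0x2
Byte[1]=8C: continuation. acc=(acc<<6)|0x0C=0x8C
Completed: cp=U+008C (starts at byte 0)
Byte[2]=E1: 3-byte lead, need 2 cont bytes. acc=0x1
Byte[3]=96: continuation. acc=(acc<<6)|0x16=0x56
Byte[4]=93: continuation. acc=(acc<<6)|0x13=0x1593
Completed: cp=U+1593 (starts at byte 2)
Byte[5]=30: 1-byte ASCII. cp=U+0030
Byte[6]=EF: 3-byte lead, need 2 cont bytes. acc=0xF
Byte[7]=AB: continuation. acc=(acc<<6)|0x2B=0x3EB
Byte[8]=9E: continuation. acc=(acc<<6)|0x1E=0xFADE
Completed: cp=U+FADE (starts at byte 6)
Byte[9]=C7: 2-byte lead, need 1 cont bytes. acc=0x7
Byte[10]=91: continuation. acc=(acc<<6)|0x11=0x1D1
Completed: cp=U+01D1 (starts at byte 9)
Byte[11]=F0: 4-byte lead, need 3 cont bytes. acc=0x0
Byte[12]=96: continuation. acc=(acc<<6)|0x16=0x16
Byte[13]=8C: continuation. acc=(acc<<6)|0x0C=0x58C
Byte[14]=AB: continuation. acc=(acc<<6)|0x2B=0x1632B
Completed: cp=U+1632B (starts at byte 11)

Answer: 0 2 5 6 9 11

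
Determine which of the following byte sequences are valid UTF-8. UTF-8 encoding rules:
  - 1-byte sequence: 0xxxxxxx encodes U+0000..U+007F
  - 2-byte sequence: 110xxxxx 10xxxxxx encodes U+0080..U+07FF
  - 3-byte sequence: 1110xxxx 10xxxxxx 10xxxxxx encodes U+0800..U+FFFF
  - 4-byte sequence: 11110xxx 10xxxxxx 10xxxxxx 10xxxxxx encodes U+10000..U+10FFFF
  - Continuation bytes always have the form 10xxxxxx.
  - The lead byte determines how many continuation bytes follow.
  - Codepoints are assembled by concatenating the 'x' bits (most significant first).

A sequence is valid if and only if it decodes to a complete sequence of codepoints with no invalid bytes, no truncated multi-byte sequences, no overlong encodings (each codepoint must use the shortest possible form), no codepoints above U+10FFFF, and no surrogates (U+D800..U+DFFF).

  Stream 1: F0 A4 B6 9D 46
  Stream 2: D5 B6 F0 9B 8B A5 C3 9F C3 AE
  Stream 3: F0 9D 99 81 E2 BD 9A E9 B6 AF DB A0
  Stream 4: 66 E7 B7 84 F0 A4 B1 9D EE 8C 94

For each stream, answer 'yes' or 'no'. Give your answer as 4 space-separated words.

Answer: yes yes yes yes

Derivation:
Stream 1: decodes cleanly. VALID
Stream 2: decodes cleanly. VALID
Stream 3: decodes cleanly. VALID
Stream 4: decodes cleanly. VALID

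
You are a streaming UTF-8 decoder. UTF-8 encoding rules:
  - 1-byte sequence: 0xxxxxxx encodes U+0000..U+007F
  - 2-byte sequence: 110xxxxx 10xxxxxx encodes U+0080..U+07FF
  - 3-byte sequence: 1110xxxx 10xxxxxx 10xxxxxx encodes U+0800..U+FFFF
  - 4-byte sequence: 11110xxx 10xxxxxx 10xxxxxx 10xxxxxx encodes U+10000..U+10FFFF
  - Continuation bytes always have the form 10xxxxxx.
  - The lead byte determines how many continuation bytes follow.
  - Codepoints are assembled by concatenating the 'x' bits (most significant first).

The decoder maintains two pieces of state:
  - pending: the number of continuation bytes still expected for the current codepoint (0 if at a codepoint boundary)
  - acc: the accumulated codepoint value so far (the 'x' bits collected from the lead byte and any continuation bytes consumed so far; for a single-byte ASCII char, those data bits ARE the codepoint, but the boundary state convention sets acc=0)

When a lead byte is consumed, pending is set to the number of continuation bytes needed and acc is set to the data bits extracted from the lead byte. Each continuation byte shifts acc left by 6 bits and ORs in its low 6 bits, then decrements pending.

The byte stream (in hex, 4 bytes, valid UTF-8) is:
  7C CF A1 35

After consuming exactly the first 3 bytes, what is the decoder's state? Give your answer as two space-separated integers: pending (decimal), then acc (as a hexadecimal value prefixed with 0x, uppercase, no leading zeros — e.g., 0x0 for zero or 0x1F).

Answer: 0 0x3E1

Derivation:
Byte[0]=7C: 1-byte. pending=0, acc=0x0
Byte[1]=CF: 2-byte lead. pending=1, acc=0xF
Byte[2]=A1: continuation. acc=(acc<<6)|0x21=0x3E1, pending=0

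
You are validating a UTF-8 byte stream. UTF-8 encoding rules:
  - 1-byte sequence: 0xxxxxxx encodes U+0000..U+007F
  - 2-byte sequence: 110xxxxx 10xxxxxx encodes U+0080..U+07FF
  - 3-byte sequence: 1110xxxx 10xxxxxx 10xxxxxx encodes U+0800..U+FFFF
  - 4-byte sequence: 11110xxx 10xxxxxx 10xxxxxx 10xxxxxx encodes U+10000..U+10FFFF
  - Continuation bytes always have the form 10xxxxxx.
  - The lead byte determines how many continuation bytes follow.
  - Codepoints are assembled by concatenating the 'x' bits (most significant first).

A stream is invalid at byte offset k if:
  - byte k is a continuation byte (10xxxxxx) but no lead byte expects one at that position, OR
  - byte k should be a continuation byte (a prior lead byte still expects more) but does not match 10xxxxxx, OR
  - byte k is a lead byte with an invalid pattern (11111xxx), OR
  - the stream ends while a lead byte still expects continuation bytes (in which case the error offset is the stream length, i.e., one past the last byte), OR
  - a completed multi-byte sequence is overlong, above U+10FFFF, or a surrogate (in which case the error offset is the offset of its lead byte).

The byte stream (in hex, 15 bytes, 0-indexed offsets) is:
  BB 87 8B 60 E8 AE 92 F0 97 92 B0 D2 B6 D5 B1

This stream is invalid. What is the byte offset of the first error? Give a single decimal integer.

Answer: 0

Derivation:
Byte[0]=BB: INVALID lead byte (not 0xxx/110x/1110/11110)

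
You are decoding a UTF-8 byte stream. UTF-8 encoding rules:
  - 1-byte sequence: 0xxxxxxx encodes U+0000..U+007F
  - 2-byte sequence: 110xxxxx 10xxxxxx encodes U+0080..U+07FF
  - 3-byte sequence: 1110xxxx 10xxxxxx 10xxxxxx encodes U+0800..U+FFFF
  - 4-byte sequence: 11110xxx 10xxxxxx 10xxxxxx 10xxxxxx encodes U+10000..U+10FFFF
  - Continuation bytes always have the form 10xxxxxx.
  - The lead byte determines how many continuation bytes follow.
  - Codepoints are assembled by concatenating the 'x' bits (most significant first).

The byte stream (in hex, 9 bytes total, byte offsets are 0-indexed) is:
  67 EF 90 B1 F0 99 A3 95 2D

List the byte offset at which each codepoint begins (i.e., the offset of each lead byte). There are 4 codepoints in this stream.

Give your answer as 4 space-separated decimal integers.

Byte[0]=67: 1-byte ASCII. cp=U+0067
Byte[1]=EF: 3-byte lead, need 2 cont bytes. acc=0xF
Byte[2]=90: continuation. acc=(acc<<6)|0x10=0x3D0
Byte[3]=B1: continuation. acc=(acc<<6)|0x31=0xF431
Completed: cp=U+F431 (starts at byte 1)
Byte[4]=F0: 4-byte lead, need 3 cont bytes. acc=0x0
Byte[5]=99: continuation. acc=(acc<<6)|0x19=0x19
Byte[6]=A3: continuation. acc=(acc<<6)|0x23=0x663
Byte[7]=95: continuation. acc=(acc<<6)|0x15=0x198D5
Completed: cp=U+198D5 (starts at byte 4)
Byte[8]=2D: 1-byte ASCII. cp=U+002D

Answer: 0 1 4 8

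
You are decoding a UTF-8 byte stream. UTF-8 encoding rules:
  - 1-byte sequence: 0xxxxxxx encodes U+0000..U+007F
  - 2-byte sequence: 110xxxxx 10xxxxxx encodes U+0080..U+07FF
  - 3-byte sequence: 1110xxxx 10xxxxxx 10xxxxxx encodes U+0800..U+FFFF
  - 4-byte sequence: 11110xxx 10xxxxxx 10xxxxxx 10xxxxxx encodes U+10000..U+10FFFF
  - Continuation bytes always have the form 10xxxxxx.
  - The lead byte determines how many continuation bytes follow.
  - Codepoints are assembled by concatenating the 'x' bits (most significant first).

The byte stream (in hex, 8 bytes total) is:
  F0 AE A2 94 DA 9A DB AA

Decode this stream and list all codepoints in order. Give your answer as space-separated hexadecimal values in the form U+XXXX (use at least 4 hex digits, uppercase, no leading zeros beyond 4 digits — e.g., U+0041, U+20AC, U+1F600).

Byte[0]=F0: 4-byte lead, need 3 cont bytes. acc=0x0
Byte[1]=AE: continuation. acc=(acc<<6)|0x2E=0x2E
Byte[2]=A2: continuation. acc=(acc<<6)|0x22=0xBA2
Byte[3]=94: continuation. acc=(acc<<6)|0x14=0x2E894
Completed: cp=U+2E894 (starts at byte 0)
Byte[4]=DA: 2-byte lead, need 1 cont bytes. acc=0x1A
Byte[5]=9A: continuation. acc=(acc<<6)|0x1A=0x69A
Completed: cp=U+069A (starts at byte 4)
Byte[6]=DB: 2-byte lead, need 1 cont bytes. acc=0x1B
Byte[7]=AA: continuation. acc=(acc<<6)|0x2A=0x6EA
Completed: cp=U+06EA (starts at byte 6)

Answer: U+2E894 U+069A U+06EA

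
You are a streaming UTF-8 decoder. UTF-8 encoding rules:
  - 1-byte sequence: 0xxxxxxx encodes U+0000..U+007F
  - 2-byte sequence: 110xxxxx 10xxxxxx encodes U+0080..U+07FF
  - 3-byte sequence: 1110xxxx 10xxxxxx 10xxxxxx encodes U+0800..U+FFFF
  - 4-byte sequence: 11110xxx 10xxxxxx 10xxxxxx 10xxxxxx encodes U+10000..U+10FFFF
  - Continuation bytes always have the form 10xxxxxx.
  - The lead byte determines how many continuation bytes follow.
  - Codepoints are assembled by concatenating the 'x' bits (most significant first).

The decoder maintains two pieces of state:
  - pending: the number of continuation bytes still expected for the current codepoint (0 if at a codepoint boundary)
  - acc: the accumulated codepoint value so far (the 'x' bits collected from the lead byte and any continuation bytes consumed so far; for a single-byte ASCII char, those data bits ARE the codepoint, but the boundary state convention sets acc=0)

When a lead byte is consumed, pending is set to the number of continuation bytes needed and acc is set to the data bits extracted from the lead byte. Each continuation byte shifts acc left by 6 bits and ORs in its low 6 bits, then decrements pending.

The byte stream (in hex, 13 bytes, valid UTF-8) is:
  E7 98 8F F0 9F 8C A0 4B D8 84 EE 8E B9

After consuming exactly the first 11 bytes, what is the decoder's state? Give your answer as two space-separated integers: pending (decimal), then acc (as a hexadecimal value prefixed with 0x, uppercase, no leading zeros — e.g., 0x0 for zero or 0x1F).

Byte[0]=E7: 3-byte lead. pending=2, acc=0x7
Byte[1]=98: continuation. acc=(acc<<6)|0x18=0x1D8, pending=1
Byte[2]=8F: continuation. acc=(acc<<6)|0x0F=0x760F, pending=0
Byte[3]=F0: 4-byte lead. pending=3, acc=0x0
Byte[4]=9F: continuation. acc=(acc<<6)|0x1F=0x1F, pending=2
Byte[5]=8C: continuation. acc=(acc<<6)|0x0C=0x7CC, pending=1
Byte[6]=A0: continuation. acc=(acc<<6)|0x20=0x1F320, pending=0
Byte[7]=4B: 1-byte. pending=0, acc=0x0
Byte[8]=D8: 2-byte lead. pending=1, acc=0x18
Byte[9]=84: continuation. acc=(acc<<6)|0x04=0x604, pending=0
Byte[10]=EE: 3-byte lead. pending=2, acc=0xE

Answer: 2 0xE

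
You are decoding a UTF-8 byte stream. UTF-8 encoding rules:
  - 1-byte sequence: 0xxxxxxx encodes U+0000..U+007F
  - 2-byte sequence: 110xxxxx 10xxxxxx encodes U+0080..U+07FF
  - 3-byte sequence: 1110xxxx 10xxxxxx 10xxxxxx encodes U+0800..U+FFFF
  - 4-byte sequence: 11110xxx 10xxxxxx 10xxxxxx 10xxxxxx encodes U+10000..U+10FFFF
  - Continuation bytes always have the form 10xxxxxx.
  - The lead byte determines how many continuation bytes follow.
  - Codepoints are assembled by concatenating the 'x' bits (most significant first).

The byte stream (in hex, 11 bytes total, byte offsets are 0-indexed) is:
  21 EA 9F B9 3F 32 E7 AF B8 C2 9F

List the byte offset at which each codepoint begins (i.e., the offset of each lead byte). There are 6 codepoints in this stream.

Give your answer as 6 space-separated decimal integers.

Answer: 0 1 4 5 6 9

Derivation:
Byte[0]=21: 1-byte ASCII. cp=U+0021
Byte[1]=EA: 3-byte lead, need 2 cont bytes. acc=0xA
Byte[2]=9F: continuation. acc=(acc<<6)|0x1F=0x29F
Byte[3]=B9: continuation. acc=(acc<<6)|0x39=0xA7F9
Completed: cp=U+A7F9 (starts at byte 1)
Byte[4]=3F: 1-byte ASCII. cp=U+003F
Byte[5]=32: 1-byte ASCII. cp=U+0032
Byte[6]=E7: 3-byte lead, need 2 cont bytes. acc=0x7
Byte[7]=AF: continuation. acc=(acc<<6)|0x2F=0x1EF
Byte[8]=B8: continuation. acc=(acc<<6)|0x38=0x7BF8
Completed: cp=U+7BF8 (starts at byte 6)
Byte[9]=C2: 2-byte lead, need 1 cont bytes. acc=0x2
Byte[10]=9F: continuation. acc=(acc<<6)|0x1F=0x9F
Completed: cp=U+009F (starts at byte 9)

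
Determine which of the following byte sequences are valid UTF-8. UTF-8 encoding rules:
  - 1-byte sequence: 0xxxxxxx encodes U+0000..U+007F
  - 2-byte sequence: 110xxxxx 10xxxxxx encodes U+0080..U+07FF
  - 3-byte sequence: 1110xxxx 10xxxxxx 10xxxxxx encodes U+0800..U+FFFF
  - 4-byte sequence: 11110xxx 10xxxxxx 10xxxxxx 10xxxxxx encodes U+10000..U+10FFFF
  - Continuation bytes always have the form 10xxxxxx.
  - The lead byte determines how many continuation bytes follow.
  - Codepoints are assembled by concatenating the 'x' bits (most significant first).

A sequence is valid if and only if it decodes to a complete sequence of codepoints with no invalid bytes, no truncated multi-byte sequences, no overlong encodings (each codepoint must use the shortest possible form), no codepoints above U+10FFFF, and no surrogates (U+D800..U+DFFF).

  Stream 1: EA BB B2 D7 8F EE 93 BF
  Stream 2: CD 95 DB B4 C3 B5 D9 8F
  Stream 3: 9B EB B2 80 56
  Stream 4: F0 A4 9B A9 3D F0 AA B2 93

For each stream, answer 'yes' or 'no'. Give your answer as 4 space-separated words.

Answer: yes yes no yes

Derivation:
Stream 1: decodes cleanly. VALID
Stream 2: decodes cleanly. VALID
Stream 3: error at byte offset 0. INVALID
Stream 4: decodes cleanly. VALID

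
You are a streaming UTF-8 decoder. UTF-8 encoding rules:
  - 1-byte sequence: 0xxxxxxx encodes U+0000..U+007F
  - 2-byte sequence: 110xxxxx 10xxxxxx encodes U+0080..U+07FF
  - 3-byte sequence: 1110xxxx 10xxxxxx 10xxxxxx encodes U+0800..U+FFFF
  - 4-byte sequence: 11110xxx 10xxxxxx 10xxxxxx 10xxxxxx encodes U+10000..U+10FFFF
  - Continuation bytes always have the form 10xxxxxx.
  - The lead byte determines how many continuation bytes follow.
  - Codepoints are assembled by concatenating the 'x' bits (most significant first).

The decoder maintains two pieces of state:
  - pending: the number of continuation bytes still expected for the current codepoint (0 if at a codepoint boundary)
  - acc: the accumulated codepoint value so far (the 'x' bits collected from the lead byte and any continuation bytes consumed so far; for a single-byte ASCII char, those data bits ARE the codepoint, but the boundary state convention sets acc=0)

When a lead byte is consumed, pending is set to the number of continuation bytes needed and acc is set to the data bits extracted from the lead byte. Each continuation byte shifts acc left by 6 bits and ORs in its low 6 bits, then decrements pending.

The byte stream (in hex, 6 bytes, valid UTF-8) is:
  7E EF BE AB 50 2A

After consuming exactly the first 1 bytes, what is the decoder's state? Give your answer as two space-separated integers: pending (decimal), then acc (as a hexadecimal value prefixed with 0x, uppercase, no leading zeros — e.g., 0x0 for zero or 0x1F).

Byte[0]=7E: 1-byte. pending=0, acc=0x0

Answer: 0 0x0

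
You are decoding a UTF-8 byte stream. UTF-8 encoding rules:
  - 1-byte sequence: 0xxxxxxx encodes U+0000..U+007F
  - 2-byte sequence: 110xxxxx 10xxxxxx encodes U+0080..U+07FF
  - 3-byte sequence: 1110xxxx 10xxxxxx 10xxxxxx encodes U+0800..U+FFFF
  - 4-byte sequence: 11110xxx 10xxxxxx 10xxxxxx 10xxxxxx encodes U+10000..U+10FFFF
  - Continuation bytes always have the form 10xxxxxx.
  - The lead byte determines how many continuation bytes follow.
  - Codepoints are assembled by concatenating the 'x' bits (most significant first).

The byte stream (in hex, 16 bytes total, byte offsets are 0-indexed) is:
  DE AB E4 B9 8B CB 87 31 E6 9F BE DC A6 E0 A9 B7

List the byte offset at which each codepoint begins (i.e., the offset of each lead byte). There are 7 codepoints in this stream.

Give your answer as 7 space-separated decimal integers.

Answer: 0 2 5 7 8 11 13

Derivation:
Byte[0]=DE: 2-byte lead, need 1 cont bytes. acc=0x1E
Byte[1]=AB: continuation. acc=(acc<<6)|0x2B=0x7AB
Completed: cp=U+07AB (starts at byte 0)
Byte[2]=E4: 3-byte lead, need 2 cont bytes. acc=0x4
Byte[3]=B9: continuation. acc=(acc<<6)|0x39=0x139
Byte[4]=8B: continuation. acc=(acc<<6)|0x0B=0x4E4B
Completed: cp=U+4E4B (starts at byte 2)
Byte[5]=CB: 2-byte lead, need 1 cont bytes. acc=0xB
Byte[6]=87: continuation. acc=(acc<<6)|0x07=0x2C7
Completed: cp=U+02C7 (starts at byte 5)
Byte[7]=31: 1-byte ASCII. cp=U+0031
Byte[8]=E6: 3-byte lead, need 2 cont bytes. acc=0x6
Byte[9]=9F: continuation. acc=(acc<<6)|0x1F=0x19F
Byte[10]=BE: continuation. acc=(acc<<6)|0x3E=0x67FE
Completed: cp=U+67FE (starts at byte 8)
Byte[11]=DC: 2-byte lead, need 1 cont bytes. acc=0x1C
Byte[12]=A6: continuation. acc=(acc<<6)|0x26=0x726
Completed: cp=U+0726 (starts at byte 11)
Byte[13]=E0: 3-byte lead, need 2 cont bytes. acc=0x0
Byte[14]=A9: continuation. acc=(acc<<6)|0x29=0x29
Byte[15]=B7: continuation. acc=(acc<<6)|0x37=0xA77
Completed: cp=U+0A77 (starts at byte 13)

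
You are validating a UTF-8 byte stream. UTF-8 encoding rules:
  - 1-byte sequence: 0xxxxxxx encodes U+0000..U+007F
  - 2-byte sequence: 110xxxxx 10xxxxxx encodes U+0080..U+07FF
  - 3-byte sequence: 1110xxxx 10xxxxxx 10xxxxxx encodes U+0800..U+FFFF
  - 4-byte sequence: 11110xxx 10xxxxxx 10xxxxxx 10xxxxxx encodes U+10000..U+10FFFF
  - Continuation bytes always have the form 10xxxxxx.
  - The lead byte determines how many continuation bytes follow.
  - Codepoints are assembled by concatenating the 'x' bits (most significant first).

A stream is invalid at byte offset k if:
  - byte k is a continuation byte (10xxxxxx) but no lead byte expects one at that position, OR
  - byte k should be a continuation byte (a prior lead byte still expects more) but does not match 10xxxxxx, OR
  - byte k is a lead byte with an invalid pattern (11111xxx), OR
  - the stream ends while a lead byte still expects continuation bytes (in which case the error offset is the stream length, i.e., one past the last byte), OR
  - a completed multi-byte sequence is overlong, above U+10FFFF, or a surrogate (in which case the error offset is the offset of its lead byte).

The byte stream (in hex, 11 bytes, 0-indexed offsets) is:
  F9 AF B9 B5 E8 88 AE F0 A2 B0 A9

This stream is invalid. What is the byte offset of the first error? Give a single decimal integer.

Answer: 0

Derivation:
Byte[0]=F9: INVALID lead byte (not 0xxx/110x/1110/11110)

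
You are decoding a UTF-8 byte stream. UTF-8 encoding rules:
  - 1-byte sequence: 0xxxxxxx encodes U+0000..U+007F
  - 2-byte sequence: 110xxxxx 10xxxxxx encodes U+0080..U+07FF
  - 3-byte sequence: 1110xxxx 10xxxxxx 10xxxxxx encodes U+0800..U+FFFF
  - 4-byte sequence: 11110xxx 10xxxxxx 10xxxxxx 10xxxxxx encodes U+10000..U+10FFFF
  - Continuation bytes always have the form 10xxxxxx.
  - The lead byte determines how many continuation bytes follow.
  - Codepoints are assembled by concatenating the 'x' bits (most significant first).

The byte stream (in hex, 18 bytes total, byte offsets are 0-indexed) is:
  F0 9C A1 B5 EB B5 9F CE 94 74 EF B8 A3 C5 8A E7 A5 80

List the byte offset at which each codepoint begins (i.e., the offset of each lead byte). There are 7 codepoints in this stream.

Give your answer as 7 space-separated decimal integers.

Answer: 0 4 7 9 10 13 15

Derivation:
Byte[0]=F0: 4-byte lead, need 3 cont bytes. acc=0x0
Byte[1]=9C: continuation. acc=(acc<<6)|0x1C=0x1C
Byte[2]=A1: continuation. acc=(acc<<6)|0x21=0x721
Byte[3]=B5: continuation. acc=(acc<<6)|0x35=0x1C875
Completed: cp=U+1C875 (starts at byte 0)
Byte[4]=EB: 3-byte lead, need 2 cont bytes. acc=0xB
Byte[5]=B5: continuation. acc=(acc<<6)|0x35=0x2F5
Byte[6]=9F: continuation. acc=(acc<<6)|0x1F=0xBD5F
Completed: cp=U+BD5F (starts at byte 4)
Byte[7]=CE: 2-byte lead, need 1 cont bytes. acc=0xE
Byte[8]=94: continuation. acc=(acc<<6)|0x14=0x394
Completed: cp=U+0394 (starts at byte 7)
Byte[9]=74: 1-byte ASCII. cp=U+0074
Byte[10]=EF: 3-byte lead, need 2 cont bytes. acc=0xF
Byte[11]=B8: continuation. acc=(acc<<6)|0x38=0x3F8
Byte[12]=A3: continuation. acc=(acc<<6)|0x23=0xFE23
Completed: cp=U+FE23 (starts at byte 10)
Byte[13]=C5: 2-byte lead, need 1 cont bytes. acc=0x5
Byte[14]=8A: continuation. acc=(acc<<6)|0x0A=0x14A
Completed: cp=U+014A (starts at byte 13)
Byte[15]=E7: 3-byte lead, need 2 cont bytes. acc=0x7
Byte[16]=A5: continuation. acc=(acc<<6)|0x25=0x1E5
Byte[17]=80: continuation. acc=(acc<<6)|0x00=0x7940
Completed: cp=U+7940 (starts at byte 15)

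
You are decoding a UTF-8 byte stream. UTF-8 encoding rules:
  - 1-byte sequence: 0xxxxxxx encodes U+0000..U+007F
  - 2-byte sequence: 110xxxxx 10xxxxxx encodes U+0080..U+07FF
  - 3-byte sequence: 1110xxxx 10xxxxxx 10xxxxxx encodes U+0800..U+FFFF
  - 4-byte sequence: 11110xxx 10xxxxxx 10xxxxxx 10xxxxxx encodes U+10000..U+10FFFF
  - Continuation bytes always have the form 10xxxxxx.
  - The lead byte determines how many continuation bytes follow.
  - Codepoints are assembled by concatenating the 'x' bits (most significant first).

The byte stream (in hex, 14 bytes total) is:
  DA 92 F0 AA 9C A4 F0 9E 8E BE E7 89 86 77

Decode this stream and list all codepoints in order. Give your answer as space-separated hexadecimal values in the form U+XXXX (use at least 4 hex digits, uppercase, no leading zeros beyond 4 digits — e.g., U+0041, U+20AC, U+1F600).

Byte[0]=DA: 2-byte lead, need 1 cont bytes. acc=0x1A
Byte[1]=92: continuation. acc=(acc<<6)|0x12=0x692
Completed: cp=U+0692 (starts at byte 0)
Byte[2]=F0: 4-byte lead, need 3 cont bytes. acc=0x0
Byte[3]=AA: continuation. acc=(acc<<6)|0x2A=0x2A
Byte[4]=9C: continuation. acc=(acc<<6)|0x1C=0xA9C
Byte[5]=A4: continuation. acc=(acc<<6)|0x24=0x2A724
Completed: cp=U+2A724 (starts at byte 2)
Byte[6]=F0: 4-byte lead, need 3 cont bytes. acc=0x0
Byte[7]=9E: continuation. acc=(acc<<6)|0x1E=0x1E
Byte[8]=8E: continuation. acc=(acc<<6)|0x0E=0x78E
Byte[9]=BE: continuation. acc=(acc<<6)|0x3E=0x1E3BE
Completed: cp=U+1E3BE (starts at byte 6)
Byte[10]=E7: 3-byte lead, need 2 cont bytes. acc=0x7
Byte[11]=89: continuation. acc=(acc<<6)|0x09=0x1C9
Byte[12]=86: continuation. acc=(acc<<6)|0x06=0x7246
Completed: cp=U+7246 (starts at byte 10)
Byte[13]=77: 1-byte ASCII. cp=U+0077

Answer: U+0692 U+2A724 U+1E3BE U+7246 U+0077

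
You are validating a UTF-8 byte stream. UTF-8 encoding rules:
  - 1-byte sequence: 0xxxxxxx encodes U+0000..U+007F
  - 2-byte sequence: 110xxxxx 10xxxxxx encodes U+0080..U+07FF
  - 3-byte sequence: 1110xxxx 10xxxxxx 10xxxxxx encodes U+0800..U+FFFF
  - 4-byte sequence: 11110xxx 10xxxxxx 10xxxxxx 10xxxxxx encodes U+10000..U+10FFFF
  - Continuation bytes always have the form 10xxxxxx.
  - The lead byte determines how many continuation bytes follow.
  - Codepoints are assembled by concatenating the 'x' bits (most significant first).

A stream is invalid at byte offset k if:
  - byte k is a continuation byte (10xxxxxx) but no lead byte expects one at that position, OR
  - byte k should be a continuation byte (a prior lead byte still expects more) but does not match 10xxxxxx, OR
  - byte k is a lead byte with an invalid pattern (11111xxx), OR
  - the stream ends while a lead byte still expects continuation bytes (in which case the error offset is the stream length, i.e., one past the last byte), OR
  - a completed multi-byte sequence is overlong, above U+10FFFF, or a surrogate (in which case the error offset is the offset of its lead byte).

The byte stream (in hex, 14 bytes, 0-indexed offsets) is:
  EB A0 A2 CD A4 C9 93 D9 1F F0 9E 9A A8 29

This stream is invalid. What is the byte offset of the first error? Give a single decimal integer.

Byte[0]=EB: 3-byte lead, need 2 cont bytes. acc=0xB
Byte[1]=A0: continuation. acc=(acc<<6)|0x20=0x2E0
Byte[2]=A2: continuation. acc=(acc<<6)|0x22=0xB822
Completed: cp=U+B822 (starts at byte 0)
Byte[3]=CD: 2-byte lead, need 1 cont bytes. acc=0xD
Byte[4]=A4: continuation. acc=(acc<<6)|0x24=0x364
Completed: cp=U+0364 (starts at byte 3)
Byte[5]=C9: 2-byte lead, need 1 cont bytes. acc=0x9
Byte[6]=93: continuation. acc=(acc<<6)|0x13=0x253
Completed: cp=U+0253 (starts at byte 5)
Byte[7]=D9: 2-byte lead, need 1 cont bytes. acc=0x19
Byte[8]=1F: expected 10xxxxxx continuation. INVALID

Answer: 8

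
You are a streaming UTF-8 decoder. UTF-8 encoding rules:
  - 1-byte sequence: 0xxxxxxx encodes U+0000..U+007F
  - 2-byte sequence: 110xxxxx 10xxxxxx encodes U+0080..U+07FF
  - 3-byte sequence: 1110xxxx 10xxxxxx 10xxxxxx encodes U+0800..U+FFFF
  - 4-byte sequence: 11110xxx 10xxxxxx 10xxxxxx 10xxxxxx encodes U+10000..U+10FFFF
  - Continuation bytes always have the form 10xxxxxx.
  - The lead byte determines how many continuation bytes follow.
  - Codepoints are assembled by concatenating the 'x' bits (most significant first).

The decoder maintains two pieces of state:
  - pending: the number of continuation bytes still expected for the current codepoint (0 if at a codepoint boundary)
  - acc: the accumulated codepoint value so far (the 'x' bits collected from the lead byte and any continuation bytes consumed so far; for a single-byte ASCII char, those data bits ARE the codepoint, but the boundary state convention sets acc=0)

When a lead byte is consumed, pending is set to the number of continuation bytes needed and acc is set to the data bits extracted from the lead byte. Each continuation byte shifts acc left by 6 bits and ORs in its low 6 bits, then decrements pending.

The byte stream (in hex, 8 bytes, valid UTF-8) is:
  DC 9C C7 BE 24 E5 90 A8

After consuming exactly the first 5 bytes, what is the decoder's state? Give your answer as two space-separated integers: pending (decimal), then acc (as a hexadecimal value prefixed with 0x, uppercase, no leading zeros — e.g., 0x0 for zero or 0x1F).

Byte[0]=DC: 2-byte lead. pending=1, acc=0x1C
Byte[1]=9C: continuation. acc=(acc<<6)|0x1C=0x71C, pending=0
Byte[2]=C7: 2-byte lead. pending=1, acc=0x7
Byte[3]=BE: continuation. acc=(acc<<6)|0x3E=0x1FE, pending=0
Byte[4]=24: 1-byte. pending=0, acc=0x0

Answer: 0 0x0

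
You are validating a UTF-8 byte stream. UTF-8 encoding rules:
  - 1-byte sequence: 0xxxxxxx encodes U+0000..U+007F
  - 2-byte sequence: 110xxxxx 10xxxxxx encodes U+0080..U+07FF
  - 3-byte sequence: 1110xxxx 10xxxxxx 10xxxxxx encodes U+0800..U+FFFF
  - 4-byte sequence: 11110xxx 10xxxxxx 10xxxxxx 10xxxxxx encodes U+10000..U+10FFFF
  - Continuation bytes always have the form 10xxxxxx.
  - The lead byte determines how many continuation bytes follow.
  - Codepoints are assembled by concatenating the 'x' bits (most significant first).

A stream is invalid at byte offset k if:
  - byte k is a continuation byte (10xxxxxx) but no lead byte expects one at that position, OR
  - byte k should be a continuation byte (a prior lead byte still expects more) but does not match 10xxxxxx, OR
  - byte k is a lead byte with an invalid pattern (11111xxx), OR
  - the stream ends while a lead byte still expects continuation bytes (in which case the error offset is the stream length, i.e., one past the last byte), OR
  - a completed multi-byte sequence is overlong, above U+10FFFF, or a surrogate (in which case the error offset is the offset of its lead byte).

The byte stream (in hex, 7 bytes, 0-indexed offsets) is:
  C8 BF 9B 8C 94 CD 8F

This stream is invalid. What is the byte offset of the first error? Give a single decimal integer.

Byte[0]=C8: 2-byte lead, need 1 cont bytes. acc=0x8
Byte[1]=BF: continuation. acc=(acc<<6)|0x3F=0x23F
Completed: cp=U+023F (starts at byte 0)
Byte[2]=9B: INVALID lead byte (not 0xxx/110x/1110/11110)

Answer: 2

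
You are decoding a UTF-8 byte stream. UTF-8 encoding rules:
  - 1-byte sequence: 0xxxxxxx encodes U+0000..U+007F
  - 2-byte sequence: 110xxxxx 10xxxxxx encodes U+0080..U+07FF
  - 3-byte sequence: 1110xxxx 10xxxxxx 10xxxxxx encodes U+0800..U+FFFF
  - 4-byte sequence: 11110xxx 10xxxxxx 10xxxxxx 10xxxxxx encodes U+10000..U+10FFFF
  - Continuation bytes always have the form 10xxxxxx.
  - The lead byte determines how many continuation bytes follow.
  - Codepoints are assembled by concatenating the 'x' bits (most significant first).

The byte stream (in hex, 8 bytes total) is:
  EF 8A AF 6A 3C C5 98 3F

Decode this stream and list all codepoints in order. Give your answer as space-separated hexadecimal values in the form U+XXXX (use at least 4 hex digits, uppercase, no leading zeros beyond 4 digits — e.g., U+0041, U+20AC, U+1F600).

Byte[0]=EF: 3-byte lead, need 2 cont bytes. acc=0xF
Byte[1]=8A: continuation. acc=(acc<<6)|0x0A=0x3CA
Byte[2]=AF: continuation. acc=(acc<<6)|0x2F=0xF2AF
Completed: cp=U+F2AF (starts at byte 0)
Byte[3]=6A: 1-byte ASCII. cp=U+006A
Byte[4]=3C: 1-byte ASCII. cp=U+003C
Byte[5]=C5: 2-byte lead, need 1 cont bytes. acc=0x5
Byte[6]=98: continuation. acc=(acc<<6)|0x18=0x158
Completed: cp=U+0158 (starts at byte 5)
Byte[7]=3F: 1-byte ASCII. cp=U+003F

Answer: U+F2AF U+006A U+003C U+0158 U+003F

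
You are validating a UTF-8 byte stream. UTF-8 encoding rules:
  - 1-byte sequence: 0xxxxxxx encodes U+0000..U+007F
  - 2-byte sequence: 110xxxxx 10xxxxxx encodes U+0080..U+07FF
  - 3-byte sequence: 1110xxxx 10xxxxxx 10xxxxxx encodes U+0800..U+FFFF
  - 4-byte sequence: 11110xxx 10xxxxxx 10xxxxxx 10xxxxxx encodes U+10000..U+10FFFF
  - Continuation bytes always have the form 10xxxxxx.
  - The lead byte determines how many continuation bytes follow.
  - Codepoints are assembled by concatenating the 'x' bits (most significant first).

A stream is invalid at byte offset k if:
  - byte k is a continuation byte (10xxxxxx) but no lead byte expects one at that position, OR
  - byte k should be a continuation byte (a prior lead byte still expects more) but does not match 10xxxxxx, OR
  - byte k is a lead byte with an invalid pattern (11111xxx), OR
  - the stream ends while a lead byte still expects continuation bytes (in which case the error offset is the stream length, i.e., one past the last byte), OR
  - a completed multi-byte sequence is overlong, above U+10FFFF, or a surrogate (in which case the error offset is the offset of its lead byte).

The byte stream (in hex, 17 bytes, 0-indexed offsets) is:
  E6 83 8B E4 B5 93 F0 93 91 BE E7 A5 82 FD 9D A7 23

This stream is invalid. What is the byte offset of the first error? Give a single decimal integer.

Byte[0]=E6: 3-byte lead, need 2 cont bytes. acc=0x6
Byte[1]=83: continuation. acc=(acc<<6)|0x03=0x183
Byte[2]=8B: continuation. acc=(acc<<6)|0x0B=0x60CB
Completed: cp=U+60CB (starts at byte 0)
Byte[3]=E4: 3-byte lead, need 2 cont bytes. acc=0x4
Byte[4]=B5: continuation. acc=(acc<<6)|0x35=0x135
Byte[5]=93: continuation. acc=(acc<<6)|0x13=0x4D53
Completed: cp=U+4D53 (starts at byte 3)
Byte[6]=F0: 4-byte lead, need 3 cont bytes. acc=0x0
Byte[7]=93: continuation. acc=(acc<<6)|0x13=0x13
Byte[8]=91: continuation. acc=(acc<<6)|0x11=0x4D1
Byte[9]=BE: continuation. acc=(acc<<6)|0x3E=0x1347E
Completed: cp=U+1347E (starts at byte 6)
Byte[10]=E7: 3-byte lead, need 2 cont bytes. acc=0x7
Byte[11]=A5: continuation. acc=(acc<<6)|0x25=0x1E5
Byte[12]=82: continuation. acc=(acc<<6)|0x02=0x7942
Completed: cp=U+7942 (starts at byte 10)
Byte[13]=FD: INVALID lead byte (not 0xxx/110x/1110/11110)

Answer: 13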